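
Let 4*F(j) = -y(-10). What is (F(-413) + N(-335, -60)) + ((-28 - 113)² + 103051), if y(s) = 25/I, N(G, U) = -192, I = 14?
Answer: 6873415/56 ≈ 1.2274e+5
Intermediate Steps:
y(s) = 25/14
F(j) = -25/56 (F(j) = (-1*25/14)/4 = (¼)*(-25/14) = -25/56)
(F(-413) + N(-335, -60)) + ((-28 - 113)² + 103051) = (-25/56 - 192) + ((-28 - 113)² + 103051) = -10777/56 + ((-141)² + 103051) = -10777/56 + (19881 + 103051) = -10777/56 + 122932 = 6873415/56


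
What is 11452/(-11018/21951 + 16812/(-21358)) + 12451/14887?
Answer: -9990162303264917/1124643357484 ≈ -8883.0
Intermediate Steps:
11452/(-11018/21951 + 16812/(-21358)) + 12451/14887 = 11452/(-11018*1/21951 + 16812*(-1/21358)) + 12451*(1/14887) = 11452/(-11018/21951 - 8406/10679) + 12451/14887 = 11452/(-302181328/234414729) + 12451/14887 = 11452*(-234414729/302181328) + 12451/14887 = -671129369127/75545332 + 12451/14887 = -9990162303264917/1124643357484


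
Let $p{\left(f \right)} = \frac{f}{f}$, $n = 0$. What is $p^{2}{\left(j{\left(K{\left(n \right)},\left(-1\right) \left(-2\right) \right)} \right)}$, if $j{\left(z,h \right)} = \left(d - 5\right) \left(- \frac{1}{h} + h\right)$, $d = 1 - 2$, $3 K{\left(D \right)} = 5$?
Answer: $1$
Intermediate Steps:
$K{\left(D \right)} = \frac{5}{3}$ ($K{\left(D \right)} = \frac{1}{3} \cdot 5 = \frac{5}{3}$)
$d = -1$
$j{\left(z,h \right)} = - 6 h + \frac{6}{h}$ ($j{\left(z,h \right)} = \left(-1 - 5\right) \left(- \frac{1}{h} + h\right) = - 6 \left(h - \frac{1}{h}\right) = - 6 h + \frac{6}{h}$)
$p{\left(f \right)} = 1$
$p^{2}{\left(j{\left(K{\left(n \right)},\left(-1\right) \left(-2\right) \right)} \right)} = 1^{2} = 1$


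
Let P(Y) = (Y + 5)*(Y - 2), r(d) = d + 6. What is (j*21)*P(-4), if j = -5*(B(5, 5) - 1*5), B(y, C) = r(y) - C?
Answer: 630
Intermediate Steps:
r(d) = 6 + d
P(Y) = (-2 + Y)*(5 + Y) (P(Y) = (5 + Y)*(-2 + Y) = (-2 + Y)*(5 + Y))
B(y, C) = 6 + y - C (B(y, C) = (6 + y) - C = 6 + y - C)
j = -5 (j = -5*((6 + 5 - 1*5) - 1*5) = -5*((6 + 5 - 5) - 5) = -5*(6 - 5) = -5*1 = -5)
(j*21)*P(-4) = (-5*21)*(-10 + (-4)² + 3*(-4)) = -105*(-10 + 16 - 12) = -105*(-6) = 630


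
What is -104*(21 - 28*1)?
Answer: 728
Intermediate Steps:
-104*(21 - 28*1) = -104*(21 - 28) = -104*(-7) = 728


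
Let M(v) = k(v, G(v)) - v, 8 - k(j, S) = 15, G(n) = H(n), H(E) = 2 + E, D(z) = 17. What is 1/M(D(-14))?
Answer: -1/24 ≈ -0.041667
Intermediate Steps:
G(n) = 2 + n
k(j, S) = -7 (k(j, S) = 8 - 1*15 = 8 - 15 = -7)
M(v) = -7 - v
1/M(D(-14)) = 1/(-7 - 1*17) = 1/(-7 - 17) = 1/(-24) = -1/24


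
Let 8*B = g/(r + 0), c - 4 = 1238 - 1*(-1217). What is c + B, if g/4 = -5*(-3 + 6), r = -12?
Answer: 19677/8 ≈ 2459.6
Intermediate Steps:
g = -60 (g = 4*(-5*(-3 + 6)) = 4*(-5*3) = 4*(-15) = -60)
c = 2459 (c = 4 + (1238 - 1*(-1217)) = 4 + (1238 + 1217) = 4 + 2455 = 2459)
B = 5/8 (B = (-60/(-12 + 0))/8 = (-60/(-12))/8 = (-60*(-1/12))/8 = (1/8)*5 = 5/8 ≈ 0.62500)
c + B = 2459 + 5/8 = 19677/8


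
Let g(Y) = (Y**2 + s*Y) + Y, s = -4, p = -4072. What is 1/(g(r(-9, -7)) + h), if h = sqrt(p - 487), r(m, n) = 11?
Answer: 88/12303 - I*sqrt(4559)/12303 ≈ 0.0071527 - 0.0054881*I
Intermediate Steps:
g(Y) = Y**2 - 3*Y (g(Y) = (Y**2 - 4*Y) + Y = Y**2 - 3*Y)
h = I*sqrt(4559) (h = sqrt(-4072 - 487) = sqrt(-4559) = I*sqrt(4559) ≈ 67.52*I)
1/(g(r(-9, -7)) + h) = 1/(11*(-3 + 11) + I*sqrt(4559)) = 1/(11*8 + I*sqrt(4559)) = 1/(88 + I*sqrt(4559))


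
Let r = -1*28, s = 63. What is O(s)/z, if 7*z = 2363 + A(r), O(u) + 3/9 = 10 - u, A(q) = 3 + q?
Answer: -80/501 ≈ -0.15968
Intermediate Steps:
r = -28
O(u) = 29/3 - u (O(u) = -⅓ + (10 - u) = 29/3 - u)
z = 334 (z = (2363 + (3 - 28))/7 = (2363 - 25)/7 = (⅐)*2338 = 334)
O(s)/z = (29/3 - 1*63)/334 = (29/3 - 63)*(1/334) = -160/3*1/334 = -80/501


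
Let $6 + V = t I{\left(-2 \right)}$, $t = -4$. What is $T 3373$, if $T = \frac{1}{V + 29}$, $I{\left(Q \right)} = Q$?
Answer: $\frac{3373}{31} \approx 108.81$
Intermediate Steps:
$V = 2$ ($V = -6 - -8 = -6 + 8 = 2$)
$T = \frac{1}{31}$ ($T = \frac{1}{2 + 29} = \frac{1}{31} \approx 0.032258$)
$T 3373 = \frac{1}{31} \cdot 3373 = \frac{3373}{31}$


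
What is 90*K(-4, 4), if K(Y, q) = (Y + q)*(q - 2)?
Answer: 0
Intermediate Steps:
K(Y, q) = (-2 + q)*(Y + q) (K(Y, q) = (Y + q)*(-2 + q) = (-2 + q)*(Y + q))
90*K(-4, 4) = 90*(4² - 2*(-4) - 2*4 - 4*4) = 90*(16 + 8 - 8 - 16) = 90*0 = 0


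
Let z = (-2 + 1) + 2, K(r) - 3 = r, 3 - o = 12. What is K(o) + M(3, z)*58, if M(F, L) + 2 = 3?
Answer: 52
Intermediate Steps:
o = -9 (o = 3 - 1*12 = 3 - 12 = -9)
K(r) = 3 + r
z = 1 (z = -1 + 2 = 1)
M(F, L) = 1 (M(F, L) = -2 + 3 = 1)
K(o) + M(3, z)*58 = (3 - 9) + 1*58 = -6 + 58 = 52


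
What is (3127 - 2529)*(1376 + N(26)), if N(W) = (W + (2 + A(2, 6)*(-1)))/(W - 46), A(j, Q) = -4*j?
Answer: 4108858/5 ≈ 8.2177e+5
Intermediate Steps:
N(W) = (10 + W)/(-46 + W) (N(W) = (W + (2 - 4*2*(-1)))/(W - 46) = (W + (2 - 8*(-1)))/(-46 + W) = (W + (2 + 8))/(-46 + W) = (W + 10)/(-46 + W) = (10 + W)/(-46 + W))
(3127 - 2529)*(1376 + N(26)) = (3127 - 2529)*(1376 + (10 + 26)/(-46 + 26)) = 598*(1376 + 36/(-20)) = 598*(1376 - 1/20*36) = 598*(1376 - 9/5) = 598*(6871/5) = 4108858/5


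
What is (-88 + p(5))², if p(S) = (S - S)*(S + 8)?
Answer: 7744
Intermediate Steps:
p(S) = 0 (p(S) = 0*(8 + S) = 0)
(-88 + p(5))² = (-88 + 0)² = (-88)² = 7744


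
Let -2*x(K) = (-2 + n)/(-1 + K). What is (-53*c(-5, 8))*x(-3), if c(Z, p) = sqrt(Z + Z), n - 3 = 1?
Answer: -53*I*sqrt(10)/4 ≈ -41.9*I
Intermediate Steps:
n = 4 (n = 3 + 1 = 4)
x(K) = -1/(-1 + K) (x(K) = -(-2 + 4)/(2*(-1 + K)) = -1/(-1 + K))
c(Z, p) = sqrt(2)*sqrt(Z) (c(Z, p) = sqrt(2*Z) = sqrt(2)*sqrt(Z))
(-53*c(-5, 8))*x(-3) = (-53*sqrt(2)*sqrt(-5))*(-1/(-1 - 3)) = (-53*sqrt(2)*I*sqrt(5))*(-1/(-4)) = (-53*I*sqrt(10))*(-1*(-1/4)) = -53*I*sqrt(10)*(1/4) = -53*I*sqrt(10)/4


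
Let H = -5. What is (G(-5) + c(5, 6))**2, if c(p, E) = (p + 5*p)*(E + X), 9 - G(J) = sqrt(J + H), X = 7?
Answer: (399 - I*sqrt(10))**2 ≈ 1.5919e+5 - 2524.0*I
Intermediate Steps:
G(J) = 9 - sqrt(-5 + J) (G(J) = 9 - sqrt(J - 5) = 9 - sqrt(-5 + J))
c(p, E) = 6*p*(7 + E) (c(p, E) = (p + 5*p)*(E + 7) = (6*p)*(7 + E) = 6*p*(7 + E))
(G(-5) + c(5, 6))**2 = ((9 - sqrt(-5 - 5)) + 6*5*(7 + 6))**2 = ((9 - sqrt(-10)) + 6*5*13)**2 = ((9 - I*sqrt(10)) + 390)**2 = (399 - I*sqrt(10))**2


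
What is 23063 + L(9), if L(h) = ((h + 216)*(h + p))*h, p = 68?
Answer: 178988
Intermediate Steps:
L(h) = h*(68 + h)*(216 + h) (L(h) = ((h + 216)*(h + 68))*h = ((216 + h)*(68 + h))*h = ((68 + h)*(216 + h))*h = h*(68 + h)*(216 + h))
23063 + L(9) = 23063 + 9*(14688 + 9² + 284*9) = 23063 + 9*(14688 + 81 + 2556) = 23063 + 9*17325 = 23063 + 155925 = 178988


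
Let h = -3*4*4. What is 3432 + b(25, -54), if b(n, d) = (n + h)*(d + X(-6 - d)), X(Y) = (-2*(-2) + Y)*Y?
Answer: -52734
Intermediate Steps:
X(Y) = Y*(4 + Y) (X(Y) = (4 + Y)*Y = Y*(4 + Y))
h = -48 (h = -12*4 = -48)
b(n, d) = (-48 + n)*(d + (-6 - d)*(-2 - d)) (b(n, d) = (n - 48)*(d + (-6 - d)*(4 + (-6 - d))) = (-48 + n)*(d + (-6 - d)*(-2 - d)))
3432 + b(25, -54) = 3432 + (-48*(-54) - 54*25 - 48*(2 - 54)*(6 - 54) + 25*(2 - 54)*(6 - 54)) = 3432 + (2592 - 1350 - 48*(-52)*(-48) + 25*(-52)*(-48)) = 3432 + (2592 - 1350 - 119808 + 62400) = 3432 - 56166 = -52734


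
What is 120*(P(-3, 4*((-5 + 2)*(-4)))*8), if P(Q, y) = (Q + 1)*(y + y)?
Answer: -184320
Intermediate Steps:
P(Q, y) = 2*y*(1 + Q) (P(Q, y) = (1 + Q)*(2*y) = 2*y*(1 + Q))
120*(P(-3, 4*((-5 + 2)*(-4)))*8) = 120*((2*(4*((-5 + 2)*(-4)))*(1 - 3))*8) = 120*((2*(4*(-3*(-4)))*(-2))*8) = 120*((2*(4*12)*(-2))*8) = 120*((2*48*(-2))*8) = 120*(-192*8) = 120*(-1536) = -184320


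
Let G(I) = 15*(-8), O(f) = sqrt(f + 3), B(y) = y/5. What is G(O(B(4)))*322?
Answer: -38640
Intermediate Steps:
B(y) = y/5 (B(y) = y*(1/5) = y/5)
O(f) = sqrt(3 + f)
G(I) = -120
G(O(B(4)))*322 = -120*322 = -38640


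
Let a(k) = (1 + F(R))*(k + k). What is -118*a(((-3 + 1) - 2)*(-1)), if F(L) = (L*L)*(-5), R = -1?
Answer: 3776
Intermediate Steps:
F(L) = -5*L² (F(L) = L²*(-5) = -5*L²)
a(k) = -8*k (a(k) = (1 - 5*(-1)²)*(k + k) = (1 - 5*1)*(2*k) = (1 - 5)*(2*k) = -8*k)
-118*a(((-3 + 1) - 2)*(-1)) = -(-944)*((-3 + 1) - 2)*(-1) = -(-944)*(-2 - 2)*(-1) = -(-944)*(-4*(-1)) = -(-944)*4 = -118*(-32) = 3776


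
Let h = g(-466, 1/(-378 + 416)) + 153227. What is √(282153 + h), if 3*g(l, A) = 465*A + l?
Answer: 7*√115433322/114 ≈ 659.72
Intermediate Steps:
g(l, A) = 155*A + l/3 (g(l, A) = (465*A + l)/3 = (l + 465*A)/3 = 155*A + l/3)
h = 17450635/114 (h = (155/(-378 + 416) + (⅓)*(-466)) + 153227 = (155/38 - 466/3) + 153227 = -17243/114 + 153227 = 17450635/114 ≈ 1.5308e+5)
√(282153 + h) = √(282153 + 17450635/114) = √(49616077/114) = 7*√115433322/114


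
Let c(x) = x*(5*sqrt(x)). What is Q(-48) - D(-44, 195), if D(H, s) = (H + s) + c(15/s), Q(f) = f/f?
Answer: -150 - 5*sqrt(13)/169 ≈ -150.11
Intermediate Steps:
Q(f) = 1
c(x) = 5*x**(3/2)
D(H, s) = H + s + 75*sqrt(15)*(1/s)**(3/2) (D(H, s) = (H + s) + 5*(15/s)**(3/2) = (H + s) + 5*(15*sqrt(15)*(1/s)**(3/2)) = (H + s) + 75*sqrt(15)*(1/s)**(3/2) = H + s + 75*sqrt(15)*(1/s)**(3/2))
Q(-48) - D(-44, 195) = 1 - (-44 + 195 + 75*sqrt(15)*(1/195)**(3/2)) = 1 - (-44 + 195 + 75*sqrt(15)*(sqrt(195)/38025)) = 1 - (-44 + 195 + 5*sqrt(13)/169) = 1 - (151 + 5*sqrt(13)/169) = 1 + (-151 - 5*sqrt(13)/169) = -150 - 5*sqrt(13)/169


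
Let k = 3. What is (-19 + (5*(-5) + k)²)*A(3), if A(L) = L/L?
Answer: 465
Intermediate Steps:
A(L) = 1
(-19 + (5*(-5) + k)²)*A(3) = (-19 + (5*(-5) + 3)²)*1 = (-19 + (-25 + 3)²)*1 = (-19 + (-22)²)*1 = (-19 + 484)*1 = 465*1 = 465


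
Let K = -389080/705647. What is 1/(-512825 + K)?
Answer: -705647/361873811855 ≈ -1.9500e-6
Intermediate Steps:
K = -389080/705647 (K = -389080*1/705647 = -389080/705647 ≈ -0.55138)
1/(-512825 + K) = 1/(-512825 - 389080/705647) = 1/(-361873811855/705647) = -705647/361873811855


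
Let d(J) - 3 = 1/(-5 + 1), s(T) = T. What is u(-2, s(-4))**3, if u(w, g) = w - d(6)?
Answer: -6859/64 ≈ -107.17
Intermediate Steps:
d(J) = 11/4 (d(J) = 3 + 1/(-5 + 1) = 3 + 1/(-4) = 3 - 1/4 = 11/4)
u(w, g) = -11/4 + w (u(w, g) = w - 1*11/4 = w - 11/4 = -11/4 + w)
u(-2, s(-4))**3 = (-11/4 - 2)**3 = (-19/4)**3 = -6859/64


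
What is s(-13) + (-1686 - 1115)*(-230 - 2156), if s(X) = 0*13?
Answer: 6683186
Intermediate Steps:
s(X) = 0
s(-13) + (-1686 - 1115)*(-230 - 2156) = 0 + (-1686 - 1115)*(-230 - 2156) = 0 - 2801*(-2386) = 0 + 6683186 = 6683186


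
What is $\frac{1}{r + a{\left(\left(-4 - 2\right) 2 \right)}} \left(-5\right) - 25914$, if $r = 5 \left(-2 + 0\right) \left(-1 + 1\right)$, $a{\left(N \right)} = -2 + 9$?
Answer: $- \frac{181403}{7} \approx -25915.0$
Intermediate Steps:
$a{\left(N \right)} = 7$
$r = 0$ ($r = 5 \left(-2\right) 0 = \left(-10\right) 0 = 0$)
$\frac{1}{r + a{\left(\left(-4 - 2\right) 2 \right)}} \left(-5\right) - 25914 = \frac{1}{0 + 7} \left(-5\right) - 25914 = \frac{1}{7} \left(-5\right) - 25914 = - \frac{5}{7} - 25914 = - \frac{181403}{7}$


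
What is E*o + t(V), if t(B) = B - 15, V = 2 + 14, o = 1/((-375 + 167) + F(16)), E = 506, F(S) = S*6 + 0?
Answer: -197/56 ≈ -3.5179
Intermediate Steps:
F(S) = 6*S (F(S) = 6*S + 0 = 6*S)
o = -1/112 (o = 1/((-375 + 167) + 6*16) = 1/(-208 + 96) = 1/(-112) = -1/112 ≈ -0.0089286)
V = 16
t(B) = -15 + B
E*o + t(V) = 506*(-1/112) + (-15 + 16) = -253/56 + 1 = -197/56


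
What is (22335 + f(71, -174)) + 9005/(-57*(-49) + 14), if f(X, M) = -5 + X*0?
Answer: 62689315/2807 ≈ 22333.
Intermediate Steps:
f(X, M) = -5 (f(X, M) = -5 + 0 = -5)
(22335 + f(71, -174)) + 9005/(-57*(-49) + 14) = (22335 - 5) + 9005/(-57*(-49) + 14) = 22330 + 9005/(2793 + 14) = 22330 + 9005/2807 = 62689315/2807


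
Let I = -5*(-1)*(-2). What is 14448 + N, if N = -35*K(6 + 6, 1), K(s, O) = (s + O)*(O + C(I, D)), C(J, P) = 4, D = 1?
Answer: 12173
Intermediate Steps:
I = -10 (I = 5*(-2) = -10)
K(s, O) = (4 + O)*(O + s) (K(s, O) = (s + O)*(O + 4) = (O + s)*(4 + O) = (4 + O)*(O + s))
N = -2275 (N = -35*(1² + 4*1 + 4*(6 + 6) + 1*(6 + 6)) = -35*(1 + 4 + 4*12 + 1*12) = -35*(1 + 4 + 48 + 12) = -35*65 = -2275)
14448 + N = 14448 - 2275 = 12173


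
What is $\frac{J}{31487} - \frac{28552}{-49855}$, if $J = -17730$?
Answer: $\frac{15087674}{1569784385} \approx 0.0096113$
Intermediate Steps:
$\frac{J}{31487} - \frac{28552}{-49855} = - \frac{17730}{31487} - \frac{28552}{-49855} = \left(-17730\right) \frac{1}{31487} - - \frac{28552}{49855} = - \frac{17730}{31487} + \frac{28552}{49855} = \frac{15087674}{1569784385}$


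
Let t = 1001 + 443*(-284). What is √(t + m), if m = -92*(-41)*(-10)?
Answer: 3*I*√18059 ≈ 403.15*I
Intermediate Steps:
m = -37720 (m = 3772*(-10) = -37720)
t = -124811 (t = 1001 - 125812 = -124811)
√(t + m) = √(-124811 - 37720) = √(-162531) = 3*I*√18059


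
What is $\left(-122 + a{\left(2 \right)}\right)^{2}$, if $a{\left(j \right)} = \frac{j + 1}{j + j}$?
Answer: $\frac{235225}{16} \approx 14702.0$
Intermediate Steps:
$a{\left(j \right)} = \frac{1 + j}{2 j}$
$\left(-122 + a{\left(2 \right)}\right)^{2} = \left(-122 + \frac{1 + 2}{2 \cdot 2}\right)^{2} = \left(-122 + \frac{1}{2} \cdot \frac{1}{2} \cdot 3\right)^{2} = \left(-122 + \frac{3}{4}\right)^{2} = \left(- \frac{485}{4}\right)^{2} = \frac{235225}{16}$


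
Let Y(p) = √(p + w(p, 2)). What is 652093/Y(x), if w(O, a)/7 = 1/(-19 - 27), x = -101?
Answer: -652093*I*√23782/1551 ≈ -64837.0*I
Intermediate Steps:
w(O, a) = -7/46 (w(O, a) = 7/(-19 - 27) = 7/(-46) = 7*(-1/46) = -7/46)
Y(p) = √(-7/46 + p) (Y(p) = √(p - 7/46) = √(-7/46 + p))
652093/Y(x) = 652093/((√(-322 + 2116*(-101))/46)) = 652093/((√(-322 - 213716)/46)) = 652093/((√(-214038)/46)) = 652093/(((3*I*√23782)/46)) = 652093/((3*I*√23782/46)) = 652093*(-I*√23782/1551) = -652093*I*√23782/1551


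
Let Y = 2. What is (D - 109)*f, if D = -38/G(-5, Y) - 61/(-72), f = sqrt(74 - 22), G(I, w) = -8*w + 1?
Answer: -38023*sqrt(13)/180 ≈ -761.63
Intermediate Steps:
G(I, w) = 1 - 8*w
f = 2*sqrt(13) (f = sqrt(52) = 2*sqrt(13) ≈ 7.2111)
D = 1217/360 (D = -38/(1 - 8*2) - 61/(-72) = -38/(1 - 16) - 61*(-1/72) = -38/(-15) + 61/72 = -38*(-1/15) + 61/72 = 38/15 + 61/72 = 1217/360 ≈ 3.3806)
(D - 109)*f = (1217/360 - 109)*(2*sqrt(13)) = -38023*sqrt(13)/180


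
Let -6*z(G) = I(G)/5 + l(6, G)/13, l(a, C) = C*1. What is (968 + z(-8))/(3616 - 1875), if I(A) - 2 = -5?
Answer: 377599/678990 ≈ 0.55612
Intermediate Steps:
l(a, C) = C
I(A) = -3 (I(A) = 2 - 5 = -3)
z(G) = 1/10 - G/78 (z(G) = -(-3/5 + G/13)/6 = 1/10 - G/78)
(968 + z(-8))/(3616 - 1875) = (968 + (1/10 - 1/78*(-8)))/(3616 - 1875) = (968 + (1/10 + 4/39))/1741 = (968 + 79/390)*(1/1741) = (377599/390)*(1/1741) = 377599/678990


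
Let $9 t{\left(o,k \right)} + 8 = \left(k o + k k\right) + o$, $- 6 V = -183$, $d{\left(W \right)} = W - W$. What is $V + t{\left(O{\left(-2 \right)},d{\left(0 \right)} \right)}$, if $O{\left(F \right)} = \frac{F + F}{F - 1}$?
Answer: $\frac{1607}{54} \approx 29.759$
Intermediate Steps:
$d{\left(W \right)} = 0$
$O{\left(F \right)} = \frac{2 F}{-1 + F}$
$V = \frac{61}{2}$ ($V = \left(- \frac{1}{6}\right) \left(-183\right) = \frac{61}{2} \approx 30.5$)
$t{\left(o,k \right)} = - \frac{8}{9} + \frac{o}{9} + \frac{k^{2}}{9} + \frac{k o}{9}$ ($t{\left(o,k \right)} = - \frac{8}{9} + \frac{\left(k o + k k\right) + o}{9} = - \frac{8}{9} + \frac{\left(k o + k^{2}\right) + o}{9} = - \frac{8}{9} + \frac{\left(k^{2} + k o\right) + o}{9} = - \frac{8}{9} + \frac{o + k^{2} + k o}{9} = - \frac{8}{9} + \left(\frac{o}{9} + \frac{k^{2}}{9} + \frac{k o}{9}\right) = - \frac{8}{9} + \frac{o}{9} + \frac{k^{2}}{9} + \frac{k o}{9}$)
$V + t{\left(O{\left(-2 \right)},d{\left(0 \right)} \right)} = \frac{61}{2} + \left(- \frac{8}{9} + \frac{2 \left(-2\right) \frac{1}{-1 - 2}}{9} + \frac{0^{2}}{9} + \frac{1}{9} \cdot 0 \cdot 2 \left(-2\right) \frac{1}{-1 - 2}\right) = \frac{61}{2} + \left(- \frac{8}{9} + \frac{2 \left(-2\right) \frac{1}{-3}}{9} + \frac{1}{9} \cdot 0 + \frac{1}{9} \cdot 0 \cdot 2 \left(-2\right) \frac{1}{-3}\right) = \frac{61}{2} + \left(- \frac{8}{9} + \frac{2 \left(-2\right) \left(- \frac{1}{3}\right)}{9} + 0 + \frac{1}{9} \cdot 0 \cdot 2 \left(-2\right) \left(- \frac{1}{3}\right)\right) = \frac{61}{2} + \left(- \frac{8}{9} + \frac{1}{9} \cdot \frac{4}{3} + 0 + \frac{1}{9} \cdot 0 \cdot \frac{4}{3}\right) = \frac{61}{2} + \left(- \frac{8}{9} + \frac{4}{27} + 0 + 0\right) = \frac{61}{2} - \frac{20}{27} = \frac{1607}{54}$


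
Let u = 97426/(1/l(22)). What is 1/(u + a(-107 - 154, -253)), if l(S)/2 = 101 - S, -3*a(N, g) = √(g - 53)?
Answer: 7696654/118476965591449 + I*√34/236953931182898 ≈ 6.4963e-8 + 2.4608e-14*I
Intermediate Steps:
a(N, g) = -√(-53 + g)/3 (a(N, g) = -√(g - 53)/3 = -√(-53 + g)/3)
l(S) = 202 - 2*S (l(S) = 2*(101 - S) = 202 - 2*S)
u = 15393308 (u = 97426/(1/(202 - 2*22)) = 97426/(1/(202 - 44)) = 97426/(1/158) = 97426*158 = 15393308)
1/(u + a(-107 - 154, -253)) = 1/(15393308 - √(-53 - 253)/3) = 1/(15393308 - I*√34)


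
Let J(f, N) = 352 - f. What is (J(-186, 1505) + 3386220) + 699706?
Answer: 4086464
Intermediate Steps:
(J(-186, 1505) + 3386220) + 699706 = ((352 - 1*(-186)) + 3386220) + 699706 = ((352 + 186) + 3386220) + 699706 = (538 + 3386220) + 699706 = 3386758 + 699706 = 4086464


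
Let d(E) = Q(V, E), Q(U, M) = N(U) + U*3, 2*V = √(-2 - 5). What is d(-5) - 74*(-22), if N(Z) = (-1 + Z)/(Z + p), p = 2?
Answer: 3*(-4333*I + 1090*√7)/(2*(√7 - 4*I)) ≈ 1628.0 + 4.6588*I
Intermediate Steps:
V = I*√7/2 (V = √(-2 - 5)/2 = √(-7)/2 = (I*√7)/2 = I*√7/2 ≈ 1.3229*I)
N(Z) = (-1 + Z)/(2 + Z) (N(Z) = (-1 + Z)/(Z + 2) = (-1 + Z)/(2 + Z))
Q(U, M) = 3*U + (-1 + U)/(2 + U) (Q(U, M) = (-1 + U)/(2 + U) + U*3 = (-1 + U)/(2 + U) + 3*U = 3*U + (-1 + U)/(2 + U))
d(E) = (-1 + I*√7/2 + 3*I*√7*(2 + I*√7/2)/2)/(2 + I*√7/2) (d(E) = (-1 + I*√7/2 + 3*(I*√7/2)*(2 + I*√7/2))/(2 + I*√7/2) = (-1 + I*√7/2 + 3*I*√7*(2 + I*√7/2)/2)/(2 + I*√7/2))
d(-5) - 74*(-22) = (14*√7 + 25*I)/(2*(√7 - 4*I)) - 74*(-22) = (14*√7 + 25*I)/(2*(√7 - 4*I)) + 1628 = 1628 + (14*√7 + 25*I)/(2*(√7 - 4*I))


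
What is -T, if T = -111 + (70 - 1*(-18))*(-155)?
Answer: 13751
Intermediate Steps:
T = -13751 (T = -111 + (70 + 18)*(-155) = -111 + 88*(-155) = -111 - 13640 = -13751)
-T = -1*(-13751) = 13751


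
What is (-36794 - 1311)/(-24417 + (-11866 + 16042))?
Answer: 38105/20241 ≈ 1.8826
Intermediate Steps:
(-36794 - 1311)/(-24417 + (-11866 + 16042)) = -38105/(-24417 + 4176) = -38105/(-20241) = -38105*(-1/20241) = 38105/20241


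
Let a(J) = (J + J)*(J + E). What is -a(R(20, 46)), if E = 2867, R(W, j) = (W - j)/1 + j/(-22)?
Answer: 19298904/121 ≈ 1.5950e+5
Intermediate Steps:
R(W, j) = W - 23*j/22 (R(W, j) = (W - j)*1 + j*(-1/22) = (W - j) - j/22 = W - 23*j/22)
a(J) = 2*J*(2867 + J) (a(J) = (J + J)*(J + 2867) = (2*J)*(2867 + J) = 2*J*(2867 + J))
-a(R(20, 46)) = -2*(20 - 23/22*46)*(2867 + (20 - 23/22*46)) = -2*(20 - 529/11)*(2867 + (20 - 529/11)) = -2*(-309)*(2867 - 309/11)/11 = -2*(-309)*31228/(11*11) = -1*(-19298904/121) = 19298904/121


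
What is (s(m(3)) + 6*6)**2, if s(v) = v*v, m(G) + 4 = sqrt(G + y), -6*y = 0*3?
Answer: 3217 - 880*sqrt(3) ≈ 1692.8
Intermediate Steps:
y = 0 (y = -0*3 = -1/6*0 = 0)
m(G) = -4 + sqrt(G) (m(G) = -4 + sqrt(G + 0) = -4 + sqrt(G))
s(v) = v**2
(s(m(3)) + 6*6)**2 = ((-4 + sqrt(3))**2 + 6*6)**2 = ((-4 + sqrt(3))**2 + 36)**2 = (36 + (-4 + sqrt(3))**2)**2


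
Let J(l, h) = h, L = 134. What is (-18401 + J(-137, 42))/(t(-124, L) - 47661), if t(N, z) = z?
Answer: 18359/47527 ≈ 0.38629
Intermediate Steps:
(-18401 + J(-137, 42))/(t(-124, L) - 47661) = (-18401 + 42)/(134 - 47661) = -18359/(-47527) = -18359*(-1/47527) = 18359/47527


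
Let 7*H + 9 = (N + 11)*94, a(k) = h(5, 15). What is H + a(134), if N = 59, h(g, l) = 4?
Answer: 6599/7 ≈ 942.71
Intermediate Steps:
a(k) = 4
H = 6571/7 (H = -9/7 + ((59 + 11)*94)/7 = -9/7 + (70*94)/7 = -9/7 + (1/7)*6580 = -9/7 + 940 = 6571/7 ≈ 938.71)
H + a(134) = 6571/7 + 4 = 6599/7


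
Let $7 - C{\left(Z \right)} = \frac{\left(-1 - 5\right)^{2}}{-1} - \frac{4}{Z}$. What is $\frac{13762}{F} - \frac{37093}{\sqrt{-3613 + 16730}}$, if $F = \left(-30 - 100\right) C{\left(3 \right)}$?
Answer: $- \frac{2949}{1235} - \frac{37093 \sqrt{13117}}{13117} \approx -326.26$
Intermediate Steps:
$C{\left(Z \right)} = 43 + \frac{4}{Z}$ ($C{\left(Z \right)} = 7 - \left(\frac{\left(-1 - 5\right)^{2}}{-1} - \frac{4}{Z}\right) = 7 - \left(\left(-6\right)^{2} \left(-1\right) - \frac{4}{Z}\right) = 7 - \left(36 \left(-1\right) - \frac{4}{Z}\right) = 7 - \left(-36 - \frac{4}{Z}\right) = 7 + \left(36 + \frac{4}{Z}\right) = 43 + \frac{4}{Z}$)
$F = - \frac{17290}{3}$ ($F = \left(-30 - 100\right) \left(43 + \frac{4}{3}\right) = - 130 \left(43 + 4 \cdot \frac{1}{3}\right) = - 130 \left(43 + \frac{4}{3}\right) = \left(-130\right) \frac{133}{3} = - \frac{17290}{3} \approx -5763.3$)
$\frac{13762}{F} - \frac{37093}{\sqrt{-3613 + 16730}} = \frac{13762}{- \frac{17290}{3}} - \frac{37093}{\sqrt{-3613 + 16730}} = 13762 \left(- \frac{3}{17290}\right) - \frac{37093}{\sqrt{13117}} = - \frac{2949}{1235} - 37093 \frac{\sqrt{13117}}{13117} = - \frac{2949}{1235} - \frac{37093 \sqrt{13117}}{13117}$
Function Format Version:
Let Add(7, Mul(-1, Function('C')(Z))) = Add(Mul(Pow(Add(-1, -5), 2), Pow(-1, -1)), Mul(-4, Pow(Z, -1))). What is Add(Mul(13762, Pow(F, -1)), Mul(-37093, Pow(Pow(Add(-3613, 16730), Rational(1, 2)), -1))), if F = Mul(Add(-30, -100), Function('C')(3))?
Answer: Add(Rational(-2949, 1235), Mul(Rational(-37093, 13117), Pow(13117, Rational(1, 2)))) ≈ -326.26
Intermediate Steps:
Function('C')(Z) = Add(43, Mul(4, Pow(Z, -1))) (Function('C')(Z) = Add(7, Mul(-1, Add(Mul(Pow(Add(-1, -5), 2), Pow(-1, -1)), Mul(-4, Pow(Z, -1))))) = Add(7, Mul(-1, Add(Mul(Pow(-6, 2), -1), Mul(-4, Pow(Z, -1))))) = Add(7, Mul(-1, Add(Mul(36, -1), Mul(-4, Pow(Z, -1))))) = Add(7, Mul(-1, Add(-36, Mul(-4, Pow(Z, -1))))) = Add(7, Add(36, Mul(4, Pow(Z, -1)))) = Add(43, Mul(4, Pow(Z, -1))))
F = Rational(-17290, 3) (F = Mul(Add(-30, -100), Add(43, Mul(4, Pow(3, -1)))) = Mul(-130, Add(43, Mul(4, Rational(1, 3)))) = Mul(-130, Add(43, Rational(4, 3))) = Mul(-130, Rational(133, 3)) = Rational(-17290, 3) ≈ -5763.3)
Add(Mul(13762, Pow(F, -1)), Mul(-37093, Pow(Pow(Add(-3613, 16730), Rational(1, 2)), -1))) = Add(Mul(13762, Pow(Rational(-17290, 3), -1)), Mul(-37093, Pow(Pow(Add(-3613, 16730), Rational(1, 2)), -1))) = Add(Mul(13762, Rational(-3, 17290)), Mul(-37093, Pow(Pow(13117, Rational(1, 2)), -1))) = Add(Rational(-2949, 1235), Mul(-37093, Mul(Rational(1, 13117), Pow(13117, Rational(1, 2))))) = Add(Rational(-2949, 1235), Mul(Rational(-37093, 13117), Pow(13117, Rational(1, 2))))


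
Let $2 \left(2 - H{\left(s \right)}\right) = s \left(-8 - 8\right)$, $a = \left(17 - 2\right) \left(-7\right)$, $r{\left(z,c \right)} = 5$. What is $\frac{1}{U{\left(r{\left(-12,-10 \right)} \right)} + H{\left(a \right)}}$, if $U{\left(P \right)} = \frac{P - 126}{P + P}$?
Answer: $- \frac{10}{8501} \approx -0.0011763$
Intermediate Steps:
$U{\left(P \right)} = \frac{-126 + P}{2 P}$
$a = -105$ ($a = \left(17 - 2\right) \left(-7\right) = 15 \left(-7\right) = -105$)
$H{\left(s \right)} = 2 + 8 s$ ($H{\left(s \right)} = 2 - \frac{s \left(-8 - 8\right)}{2} = 2 - \frac{s \left(-16\right)}{2} = 2 - \frac{\left(-16\right) s}{2} = 2 + 8 s$)
$\frac{1}{U{\left(r{\left(-12,-10 \right)} \right)} + H{\left(a \right)}} = \frac{1}{\frac{-126 + 5}{2 \cdot 5} + \left(2 + 8 \left(-105\right)\right)} = \frac{1}{\frac{1}{2} \cdot \frac{1}{5} \left(-121\right) + \left(2 - 840\right)} = \frac{1}{- \frac{121}{10} - 838} = \frac{1}{- \frac{8501}{10}} = - \frac{10}{8501}$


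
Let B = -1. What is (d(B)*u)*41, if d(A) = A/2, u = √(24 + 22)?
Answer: -41*√46/2 ≈ -139.04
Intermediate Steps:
u = √46 ≈ 6.7823
d(A) = A/2 (d(A) = A*(½) = A/2)
(d(B)*u)*41 = (((½)*(-1))*√46)*41 = -√46/2*41 = -41*√46/2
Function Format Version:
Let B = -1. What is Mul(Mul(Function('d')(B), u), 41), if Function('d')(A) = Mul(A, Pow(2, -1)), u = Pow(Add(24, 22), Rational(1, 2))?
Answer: Mul(Rational(-41, 2), Pow(46, Rational(1, 2))) ≈ -139.04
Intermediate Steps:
u = Pow(46, Rational(1, 2)) ≈ 6.7823
Function('d')(A) = Mul(Rational(1, 2), A) (Function('d')(A) = Mul(A, Rational(1, 2)) = Mul(Rational(1, 2), A))
Mul(Mul(Function('d')(B), u), 41) = Mul(Mul(Mul(Rational(1, 2), -1), Pow(46, Rational(1, 2))), 41) = Mul(Mul(Rational(-1, 2), Pow(46, Rational(1, 2))), 41) = Mul(Rational(-41, 2), Pow(46, Rational(1, 2)))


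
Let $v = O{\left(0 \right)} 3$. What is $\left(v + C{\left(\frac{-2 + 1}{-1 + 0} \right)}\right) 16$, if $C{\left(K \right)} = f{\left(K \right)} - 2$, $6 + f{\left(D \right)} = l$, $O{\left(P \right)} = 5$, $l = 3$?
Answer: $160$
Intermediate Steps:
$f{\left(D \right)} = -3$ ($f{\left(D \right)} = -6 + 3 = -3$)
$v = 15$ ($v = 5 \cdot 3 = 15$)
$C{\left(K \right)} = -5$ ($C{\left(K \right)} = -3 - 2 = -5$)
$\left(v + C{\left(\frac{-2 + 1}{-1 + 0} \right)}\right) 16 = \left(15 - 5\right) 16 = 10 \cdot 16 = 160$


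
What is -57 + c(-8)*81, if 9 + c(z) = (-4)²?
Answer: 510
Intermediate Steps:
c(z) = 7 (c(z) = -9 + (-4)² = -9 + 16 = 7)
-57 + c(-8)*81 = -57 + 7*81 = -57 + 567 = 510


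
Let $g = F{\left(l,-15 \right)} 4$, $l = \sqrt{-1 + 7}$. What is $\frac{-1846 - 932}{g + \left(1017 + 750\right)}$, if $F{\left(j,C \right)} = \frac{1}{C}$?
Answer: $- \frac{41670}{26501} \approx -1.5724$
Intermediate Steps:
$l = \sqrt{6} \approx 2.4495$
$g = - \frac{4}{15}$ ($g = \frac{1}{-15} \cdot 4 = \left(- \frac{1}{15}\right) 4 = - \frac{4}{15} \approx -0.26667$)
$\frac{-1846 - 932}{g + \left(1017 + 750\right)} = \frac{-1846 - 932}{- \frac{4}{15} + \left(1017 + 750\right)} = - \frac{2778}{- \frac{4}{15} + 1767} = - \frac{2778}{\frac{26501}{15}} = \left(-2778\right) \frac{15}{26501} = - \frac{41670}{26501}$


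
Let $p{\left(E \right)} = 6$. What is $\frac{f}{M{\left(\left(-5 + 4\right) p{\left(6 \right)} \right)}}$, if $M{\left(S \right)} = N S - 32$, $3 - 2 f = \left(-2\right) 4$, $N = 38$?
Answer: $- \frac{11}{520} \approx -0.021154$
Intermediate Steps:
$f = \frac{11}{2}$ ($f = \frac{3}{2} - \frac{\left(-2\right) 4}{2} = \frac{3}{2} - -4 = \frac{3}{2} + 4 = \frac{11}{2} \approx 5.5$)
$M{\left(S \right)} = -32 + 38 S$ ($M{\left(S \right)} = 38 S - 32 = -32 + 38 S$)
$\frac{f}{M{\left(\left(-5 + 4\right) p{\left(6 \right)} \right)}} = \frac{11}{2 \left(-32 + 38 \left(-5 + 4\right) 6\right)} = \frac{11}{2 \left(-32 + 38 \left(\left(-1\right) 6\right)\right)} = \frac{11}{2 \left(-32 + 38 \left(-6\right)\right)} = \frac{11}{2 \left(-32 - 228\right)} = \frac{11}{2 \left(-260\right)} = \frac{11}{2} \left(- \frac{1}{260}\right) = - \frac{11}{520}$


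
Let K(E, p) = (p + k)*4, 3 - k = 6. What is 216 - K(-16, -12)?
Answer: 276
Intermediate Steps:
k = -3 (k = 3 - 1*6 = 3 - 6 = -3)
K(E, p) = -12 + 4*p (K(E, p) = (p - 3)*4 = (-3 + p)*4 = -12 + 4*p)
216 - K(-16, -12) = 216 - (-12 + 4*(-12)) = 216 - (-12 - 48) = 216 - 1*(-60) = 216 + 60 = 276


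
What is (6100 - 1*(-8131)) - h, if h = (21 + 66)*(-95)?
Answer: 22496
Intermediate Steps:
h = -8265 (h = 87*(-95) = -8265)
(6100 - 1*(-8131)) - h = (6100 - 1*(-8131)) - 1*(-8265) = (6100 + 8131) + 8265 = 14231 + 8265 = 22496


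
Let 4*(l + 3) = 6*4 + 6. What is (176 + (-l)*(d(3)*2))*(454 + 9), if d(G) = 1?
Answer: 77321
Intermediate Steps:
l = 9/2 (l = -3 + (6*4 + 6)/4 = -3 + (24 + 6)/4 = -3 + (¼)*30 = -3 + 15/2 = 9/2 ≈ 4.5000)
(176 + (-l)*(d(3)*2))*(454 + 9) = (176 + (-1*9/2)*(1*2))*(454 + 9) = (176 - 9/2*2)*463 = (176 - 9)*463 = 167*463 = 77321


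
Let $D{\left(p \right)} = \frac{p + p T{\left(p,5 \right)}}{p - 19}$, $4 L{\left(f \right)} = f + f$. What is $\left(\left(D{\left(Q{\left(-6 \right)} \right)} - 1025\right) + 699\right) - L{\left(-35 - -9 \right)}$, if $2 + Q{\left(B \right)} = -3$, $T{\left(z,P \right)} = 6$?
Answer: $- \frac{7477}{24} \approx -311.54$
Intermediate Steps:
$Q{\left(B \right)} = -5$ ($Q{\left(B \right)} = -2 - 3 = -5$)
$L{\left(f \right)} = \frac{f}{2}$ ($L{\left(f \right)} = \frac{f + f}{4} = \frac{2 f}{4} = \frac{f}{2}$)
$D{\left(p \right)} = \frac{7 p}{-19 + p}$ ($D{\left(p \right)} = \frac{p + p 6}{p - 19} = \frac{p + 6 p}{-19 + p} = \frac{7 p}{-19 + p}$)
$\left(\left(D{\left(Q{\left(-6 \right)} \right)} - 1025\right) + 699\right) - L{\left(-35 - -9 \right)} = \left(\left(7 \left(-5\right) \frac{1}{-19 - 5} - 1025\right) + 699\right) - \frac{-35 - -9}{2} = \left(\left(7 \left(-5\right) \frac{1}{-24} - 1025\right) + 699\right) - \frac{-35 + 9}{2} = \left(\left(7 \left(-5\right) \left(- \frac{1}{24}\right) - 1025\right) + 699\right) - \frac{1}{2} \left(-26\right) = \left(\left(\frac{35}{24} - 1025\right) + 699\right) - -13 = \left(- \frac{24565}{24} + 699\right) + 13 = - \frac{7789}{24} + 13 = - \frac{7477}{24}$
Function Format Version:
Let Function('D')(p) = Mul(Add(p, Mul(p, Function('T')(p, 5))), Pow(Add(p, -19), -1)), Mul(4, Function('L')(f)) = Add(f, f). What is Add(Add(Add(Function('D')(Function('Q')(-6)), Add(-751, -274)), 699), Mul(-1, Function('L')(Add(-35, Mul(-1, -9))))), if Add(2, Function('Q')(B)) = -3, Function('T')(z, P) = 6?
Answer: Rational(-7477, 24) ≈ -311.54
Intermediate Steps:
Function('Q')(B) = -5 (Function('Q')(B) = Add(-2, -3) = -5)
Function('L')(f) = Mul(Rational(1, 2), f) (Function('L')(f) = Mul(Rational(1, 4), Add(f, f)) = Mul(Rational(1, 4), Mul(2, f)) = Mul(Rational(1, 2), f))
Function('D')(p) = Mul(7, p, Pow(Add(-19, p), -1)) (Function('D')(p) = Mul(Add(p, Mul(p, 6)), Pow(Add(p, -19), -1)) = Mul(Add(p, Mul(6, p)), Pow(Add(-19, p), -1)) = Mul(Mul(7, p), Pow(Add(-19, p), -1)) = Mul(7, p, Pow(Add(-19, p), -1)))
Add(Add(Add(Function('D')(Function('Q')(-6)), Add(-751, -274)), 699), Mul(-1, Function('L')(Add(-35, Mul(-1, -9))))) = Add(Add(Add(Mul(7, -5, Pow(Add(-19, -5), -1)), Add(-751, -274)), 699), Mul(-1, Mul(Rational(1, 2), Add(-35, Mul(-1, -9))))) = Add(Add(Add(Mul(7, -5, Pow(-24, -1)), -1025), 699), Mul(-1, Mul(Rational(1, 2), Add(-35, 9)))) = Add(Add(Add(Mul(7, -5, Rational(-1, 24)), -1025), 699), Mul(-1, Mul(Rational(1, 2), -26))) = Add(Add(Add(Rational(35, 24), -1025), 699), Mul(-1, -13)) = Add(Add(Rational(-24565, 24), 699), 13) = Add(Rational(-7789, 24), 13) = Rational(-7477, 24)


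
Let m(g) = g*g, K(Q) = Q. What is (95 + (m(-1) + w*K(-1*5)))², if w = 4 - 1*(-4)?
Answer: 3136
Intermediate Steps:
m(g) = g²
w = 8 (w = 4 + 4 = 8)
(95 + (m(-1) + w*K(-1*5)))² = (95 + ((-1)² + 8*(-1*5)))² = (95 + (1 + 8*(-5)))² = (95 + (1 - 40))² = (95 - 39)² = 56² = 3136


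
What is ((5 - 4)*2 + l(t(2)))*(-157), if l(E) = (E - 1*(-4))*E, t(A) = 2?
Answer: -2198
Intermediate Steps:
l(E) = E*(4 + E) (l(E) = (E + 4)*E = (4 + E)*E = E*(4 + E))
((5 - 4)*2 + l(t(2)))*(-157) = ((5 - 4)*2 + 2*(4 + 2))*(-157) = (1*2 + 2*6)*(-157) = (2 + 12)*(-157) = 14*(-157) = -2198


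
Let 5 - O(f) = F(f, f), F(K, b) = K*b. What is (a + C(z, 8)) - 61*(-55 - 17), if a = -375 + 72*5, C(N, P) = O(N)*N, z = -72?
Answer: 377265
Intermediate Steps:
O(f) = 5 - f² (O(f) = 5 - f*f = 5 - f²)
C(N, P) = N*(5 - N²) (C(N, P) = (5 - N²)*N = N*(5 - N²))
a = -15 (a = -375 + 360 = -15)
(a + C(z, 8)) - 61*(-55 - 17) = (-15 - 72*(5 - 1*(-72)²)) - 61*(-55 - 17) = (-15 - 72*(5 - 1*5184)) - 61*(-72) = (-15 - 72*(5 - 5184)) + 4392 = (-15 - 72*(-5179)) + 4392 = (-15 + 372888) + 4392 = 372873 + 4392 = 377265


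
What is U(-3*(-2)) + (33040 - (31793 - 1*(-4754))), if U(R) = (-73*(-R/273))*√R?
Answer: -3507 + 146*√6/91 ≈ -3503.1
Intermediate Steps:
U(R) = 73*R^(3/2)/273 (U(R) = (-(-73)*R/273)*√R = (73*R/273)*√R = 73*R^(3/2)/273)
U(-3*(-2)) + (33040 - (31793 - 1*(-4754))) = 73*(-3*(-2))^(3/2)/273 + (33040 - (31793 - 1*(-4754))) = 73*6^(3/2)/273 + (33040 - (31793 + 4754)) = 73*(6*√6)/273 + (33040 - 1*36547) = 146*√6/91 + (33040 - 36547) = 146*√6/91 - 3507 = -3507 + 146*√6/91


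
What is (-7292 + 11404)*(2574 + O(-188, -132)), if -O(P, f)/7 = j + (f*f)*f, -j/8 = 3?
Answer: 66213554016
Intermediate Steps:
j = -24 (j = -8*3 = -24)
O(P, f) = 168 - 7*f**3 (O(P, f) = -7*(-24 + (f*f)*f) = -7*(-24 + f**2*f) = -7*(-24 + f**3) = 168 - 7*f**3)
(-7292 + 11404)*(2574 + O(-188, -132)) = (-7292 + 11404)*(2574 + (168 - 7*(-132)**3)) = 4112*(2574 + (168 - 7*(-2299968))) = 4112*(2574 + (168 + 16099776)) = 4112*(2574 + 16099944) = 4112*16102518 = 66213554016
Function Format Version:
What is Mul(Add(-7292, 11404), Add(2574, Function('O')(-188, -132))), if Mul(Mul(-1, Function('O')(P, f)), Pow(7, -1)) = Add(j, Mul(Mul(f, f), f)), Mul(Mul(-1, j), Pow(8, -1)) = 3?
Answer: 66213554016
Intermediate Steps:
j = -24 (j = Mul(-8, 3) = -24)
Function('O')(P, f) = Add(168, Mul(-7, Pow(f, 3))) (Function('O')(P, f) = Mul(-7, Add(-24, Mul(Mul(f, f), f))) = Mul(-7, Add(-24, Mul(Pow(f, 2), f))) = Mul(-7, Add(-24, Pow(f, 3))) = Add(168, Mul(-7, Pow(f, 3))))
Mul(Add(-7292, 11404), Add(2574, Function('O')(-188, -132))) = Mul(Add(-7292, 11404), Add(2574, Add(168, Mul(-7, Pow(-132, 3))))) = Mul(4112, Add(2574, Add(168, Mul(-7, -2299968)))) = Mul(4112, Add(2574, Add(168, 16099776))) = Mul(4112, Add(2574, 16099944)) = Mul(4112, 16102518) = 66213554016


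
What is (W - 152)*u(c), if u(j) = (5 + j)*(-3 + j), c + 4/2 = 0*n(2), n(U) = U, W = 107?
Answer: 675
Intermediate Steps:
c = -2 (c = -2 + 0*2 = -2 + 0 = -2)
u(j) = (-3 + j)*(5 + j)
(W - 152)*u(c) = (107 - 152)*(-15 + (-2)**2 + 2*(-2)) = -45*(-15 + 4 - 4) = -45*(-15) = 675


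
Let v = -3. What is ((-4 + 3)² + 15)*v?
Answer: -48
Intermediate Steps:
((-4 + 3)² + 15)*v = ((-4 + 3)² + 15)*(-3) = ((-1)² + 15)*(-3) = (1 + 15)*(-3) = 16*(-3) = -48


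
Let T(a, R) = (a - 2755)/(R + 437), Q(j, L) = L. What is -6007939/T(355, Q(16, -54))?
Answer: 2301040637/2400 ≈ 9.5877e+5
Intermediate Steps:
T(a, R) = (-2755 + a)/(437 + R)
-6007939/T(355, Q(16, -54)) = -6007939*(437 - 54)/(-2755 + 355) = -6007939/(-2400/383) = -6007939*(-383/2400) = 2301040637/2400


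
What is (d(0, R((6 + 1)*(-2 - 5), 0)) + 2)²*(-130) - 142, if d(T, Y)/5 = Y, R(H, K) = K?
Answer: -662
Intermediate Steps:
d(T, Y) = 5*Y
(d(0, R((6 + 1)*(-2 - 5), 0)) + 2)²*(-130) - 142 = (5*0 + 2)²*(-130) - 142 = (0 + 2)²*(-130) - 142 = 2²*(-130) - 142 = 4*(-130) - 142 = -520 - 142 = -662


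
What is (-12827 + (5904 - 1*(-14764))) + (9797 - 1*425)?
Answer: 17213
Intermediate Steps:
(-12827 + (5904 - 1*(-14764))) + (9797 - 1*425) = (-12827 + (5904 + 14764)) + (9797 - 425) = (-12827 + 20668) + 9372 = 7841 + 9372 = 17213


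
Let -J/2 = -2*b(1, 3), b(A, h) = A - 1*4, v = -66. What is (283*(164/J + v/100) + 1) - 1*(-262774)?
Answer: 38808083/150 ≈ 2.5872e+5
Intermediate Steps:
b(A, h) = -4 + A (b(A, h) = A - 4 = -4 + A)
J = -12 (J = -(-4)*(-4 + 1) = -(-4)*(-3) = -2*6 = -12)
(283*(164/J + v/100) + 1) - 1*(-262774) = (283*(164/(-12) - 66/100) + 1) - 1*(-262774) = (283*(164*(-1/12) - 66*1/100) + 1) + 262774 = (283*(-41/3 - 33/50) + 1) + 262774 = (283*(-2149/150) + 1) + 262774 = (-608167/150 + 1) + 262774 = -608017/150 + 262774 = 38808083/150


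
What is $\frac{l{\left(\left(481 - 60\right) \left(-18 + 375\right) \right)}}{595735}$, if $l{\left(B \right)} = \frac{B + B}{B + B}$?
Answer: $\frac{1}{595735} \approx 1.6786 \cdot 10^{-6}$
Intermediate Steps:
$l{\left(B \right)} = 1$ ($l{\left(B \right)} = \frac{2 B}{2 B} = 2 B \frac{1}{2 B} = 1$)
$\frac{l{\left(\left(481 - 60\right) \left(-18 + 375\right) \right)}}{595735} = 1 \cdot \frac{1}{595735} = \frac{1}{595735}$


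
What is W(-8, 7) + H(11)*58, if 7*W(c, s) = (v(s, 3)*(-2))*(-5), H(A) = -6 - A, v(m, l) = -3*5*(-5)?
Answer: -6152/7 ≈ -878.86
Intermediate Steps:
v(m, l) = 75 (v(m, l) = -15*(-5) = 75)
W(c, s) = 750/7 (W(c, s) = ((75*(-2))*(-5))/7 = (-150*(-5))/7 = (⅐)*750 = 750/7)
W(-8, 7) + H(11)*58 = 750/7 + (-6 - 1*11)*58 = 750/7 + (-6 - 11)*58 = 750/7 - 17*58 = 750/7 - 986 = -6152/7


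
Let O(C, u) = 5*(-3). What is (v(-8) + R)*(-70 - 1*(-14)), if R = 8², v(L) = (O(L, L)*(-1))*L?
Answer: 3136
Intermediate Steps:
O(C, u) = -15
v(L) = 15*L (v(L) = (-15*(-1))*L = 15*L)
R = 64
(v(-8) + R)*(-70 - 1*(-14)) = (15*(-8) + 64)*(-70 - 1*(-14)) = (-120 + 64)*(-70 + 14) = -56*(-56) = 3136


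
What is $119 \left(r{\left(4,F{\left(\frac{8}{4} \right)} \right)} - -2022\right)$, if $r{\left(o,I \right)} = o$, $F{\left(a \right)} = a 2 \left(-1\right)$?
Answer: $241094$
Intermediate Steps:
$F{\left(a \right)} = - 2 a$ ($F{\left(a \right)} = 2 a \left(-1\right) = - 2 a$)
$119 \left(r{\left(4,F{\left(\frac{8}{4} \right)} \right)} - -2022\right) = 119 \left(4 - -2022\right) = 119 \left(4 + 2022\right) = 119 \cdot 2026 = 241094$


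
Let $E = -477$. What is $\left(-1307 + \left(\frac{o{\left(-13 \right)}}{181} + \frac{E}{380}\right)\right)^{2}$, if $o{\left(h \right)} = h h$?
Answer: $\frac{8085170653550929}{4730688400} \approx 1.7091 \cdot 10^{6}$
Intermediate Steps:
$o{\left(h \right)} = h^{2}$
$\left(-1307 + \left(\frac{o{\left(-13 \right)}}{181} + \frac{E}{380}\right)\right)^{2} = \left(-1307 - \left(\frac{477}{380} - \frac{\left(-13\right)^{2}}{181}\right)\right)^{2} = \left(-1307 + \left(169 \cdot \frac{1}{181} - \frac{477}{380}\right)\right)^{2} = \left(-1307 + \left(\frac{169}{181} - \frac{477}{380}\right)\right)^{2} = \left(-1307 - \frac{22117}{68780}\right)^{2} = \left(- \frac{89917577}{68780}\right)^{2} = \frac{8085170653550929}{4730688400}$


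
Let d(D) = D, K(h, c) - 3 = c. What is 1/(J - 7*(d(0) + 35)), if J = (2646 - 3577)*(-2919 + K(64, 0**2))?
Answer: 1/2714551 ≈ 3.6838e-7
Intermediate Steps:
K(h, c) = 3 + c
J = 2714796 (J = (2646 - 3577)*(-2919 + (3 + 0**2)) = -931*(-2919 + (3 + 0)) = -931*(-2919 + 3) = -931*(-2916) = 2714796)
1/(J - 7*(d(0) + 35)) = 1/(2714796 - 7*(0 + 35)) = 1/(2714796 - 7*35) = 1/(2714796 - 245) = 1/2714551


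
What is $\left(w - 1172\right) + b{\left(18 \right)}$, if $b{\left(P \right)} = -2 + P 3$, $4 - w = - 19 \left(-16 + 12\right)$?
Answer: $-1192$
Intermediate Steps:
$w = -72$ ($w = 4 - - 19 \left(-16 + 12\right) = 4 - \left(-19\right) \left(-4\right) = 4 - 76 = -72$)
$b{\left(P \right)} = -2 + 3 P$
$\left(w - 1172\right) + b{\left(18 \right)} = \left(-72 - 1172\right) + \left(-2 + 3 \cdot 18\right) = -1244 + \left(-2 + 54\right) = -1244 + 52 = -1192$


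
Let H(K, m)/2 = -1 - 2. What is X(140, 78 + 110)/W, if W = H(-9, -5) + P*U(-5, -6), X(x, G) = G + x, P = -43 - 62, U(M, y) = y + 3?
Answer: 328/309 ≈ 1.0615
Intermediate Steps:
U(M, y) = 3 + y
P = -105
H(K, m) = -6 (H(K, m) = 2*(-1 - 2) = 2*(-3) = -6)
W = 309 (W = -6 - 105*(3 - 6) = -6 - 105*(-3) = -6 + 315 = 309)
X(140, 78 + 110)/W = ((78 + 110) + 140)/309 = (188 + 140)*(1/309) = 328*(1/309) = 328/309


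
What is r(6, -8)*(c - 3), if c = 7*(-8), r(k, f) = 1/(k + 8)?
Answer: -59/14 ≈ -4.2143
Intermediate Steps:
r(k, f) = 1/(8 + k)
c = -56
r(6, -8)*(c - 3) = (-56 - 3)/(8 + 6) = -59/14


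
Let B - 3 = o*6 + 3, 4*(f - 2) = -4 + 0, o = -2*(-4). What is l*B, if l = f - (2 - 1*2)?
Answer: 54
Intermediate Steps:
o = 8
f = 1 (f = 2 + (-4 + 0)/4 = 2 + (¼)*(-4) = 2 - 1 = 1)
B = 54 (B = 3 + (8*6 + 3) = 3 + (48 + 3) = 3 + 51 = 54)
l = 1 (l = 1 - (2 - 1*2) = 1 - (2 - 2) = 1 - 1*0 = 1 + 0 = 1)
l*B = 1*54 = 54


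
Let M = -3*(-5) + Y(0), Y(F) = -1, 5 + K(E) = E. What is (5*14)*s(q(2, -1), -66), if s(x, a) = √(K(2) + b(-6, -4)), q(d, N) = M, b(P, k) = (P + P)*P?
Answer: 70*√69 ≈ 581.46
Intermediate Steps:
b(P, k) = 2*P² (b(P, k) = (2*P)*P = 2*P²)
K(E) = -5 + E
M = 14 (M = -3*(-5) - 1 = 15 - 1 = 14)
q(d, N) = 14
s(x, a) = √69 (s(x, a) = √((-5 + 2) + 2*(-6)²) = √(-3 + 2*36) = √(-3 + 72) = √69)
(5*14)*s(q(2, -1), -66) = (5*14)*√69 = 70*√69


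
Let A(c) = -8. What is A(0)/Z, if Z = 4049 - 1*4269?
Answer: 2/55 ≈ 0.036364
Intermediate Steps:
Z = -220 (Z = 4049 - 4269 = -220)
A(0)/Z = -8/(-220) = -8*(-1/220) = 2/55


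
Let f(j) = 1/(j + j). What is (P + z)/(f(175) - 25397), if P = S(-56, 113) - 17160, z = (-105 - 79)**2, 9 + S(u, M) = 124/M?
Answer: -220004750/334817079 ≈ -0.65709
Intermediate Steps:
S(u, M) = -9 + 124/M
z = 33856 (z = (-184)**2 = 33856)
f(j) = 1/(2*j)
P = -1939973/113 (P = (-9 + 124/113) - 17160 = -893/113 - 17160 = -1939973/113 ≈ -17168.)
(P + z)/(f(175) - 25397) = (-1939973/113 + 33856)/((1/2)/175 - 25397) = 1885755/(113*((1/2)*(1/175) - 25397)) = 1885755/(113*(1/350 - 25397)) = 1885755/(113*(-8888949/350)) = (1885755/113)*(-350/8888949) = -220004750/334817079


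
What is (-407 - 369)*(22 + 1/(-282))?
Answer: -2406764/141 ≈ -17069.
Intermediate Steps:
(-407 - 369)*(22 + 1/(-282)) = -776*(22 - 1/282) = -776*6203/282 = -2406764/141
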